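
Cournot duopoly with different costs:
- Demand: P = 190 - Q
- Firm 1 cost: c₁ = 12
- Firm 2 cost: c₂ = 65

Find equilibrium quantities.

q₁* = 77.0, q₂* = 24.0

Work:
Reaction: q₁ = (190 - 12 - q₂)/2
Reaction: q₂ = (190 - 65 - q₁)/2
Solve simultaneously:
q₁* = (190 - 2×12 + 65)/3 = 77.0
q₂* = (190 - 2×65 + 12)/3 = 24.0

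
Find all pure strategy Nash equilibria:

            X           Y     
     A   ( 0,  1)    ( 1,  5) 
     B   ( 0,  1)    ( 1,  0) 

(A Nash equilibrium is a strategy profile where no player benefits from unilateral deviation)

Nash equilibrium: (A, Y), (B, X)

Work:
Best responses:
  P1 vs X: payoffs [0, 0] → best response A/B (payoff 0)
  P1 vs Y: payoffs [1, 1] → best response A/B (payoff 1)
  P2 vs A: payoffs [1, 5] → best response Y (payoff 5)
  P2 vs B: payoffs [1, 0] → best response X (payoff 1)
Mutual best responses: (A,Y), (B,X) → Nash equilibria.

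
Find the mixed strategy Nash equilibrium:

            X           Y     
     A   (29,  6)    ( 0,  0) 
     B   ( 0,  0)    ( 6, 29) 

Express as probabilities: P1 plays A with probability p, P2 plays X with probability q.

p = 0.8286, q = 0.1714

Work:
Find probabilities that make opponent indifferent:
P2 chooses q to make P1 indifferent between A and B
P1 chooses p to make P2 indifferent between X and Y
Mixed NE: P1 plays (A: 0.8286, B: 0.1714), P2 plays (X: 0.1714, Y: 0.8286)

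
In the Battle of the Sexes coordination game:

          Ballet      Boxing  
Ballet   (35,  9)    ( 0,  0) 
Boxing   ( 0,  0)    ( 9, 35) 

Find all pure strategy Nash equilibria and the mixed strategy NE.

Pure NE: (Ballet, Ballet) and (Boxing, Boxing); Mixed NE: p = 0.7955, q = 0.2045

Work:
Check pure NE:
(Ballet, Ballet): (35, 9) - no unilateral deviation beneficial
(Boxing, Boxing): (9, 35) - no unilateral deviation beneficial
Mixed NE: P1 plays Ballet with p = 0.7955, P2 plays Ballet with q = 0.2045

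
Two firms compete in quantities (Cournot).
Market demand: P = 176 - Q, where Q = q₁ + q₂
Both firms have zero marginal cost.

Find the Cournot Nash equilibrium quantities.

q₁* = q₂* = 58.67; P* = 58.67

Work:
Profit: π_i = P·q_i = (a - q_i - q_j)·q_i
FOC: ∂π_i/∂q_i = a - 2q_i - q_j = 0
Reaction function: q_i = (176 - q_j)/2
Symmetry: q* = 176/3 = 58.67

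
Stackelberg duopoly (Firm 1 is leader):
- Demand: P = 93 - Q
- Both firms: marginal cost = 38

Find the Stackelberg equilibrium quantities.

q₁* (leader) = 27.5, q₂* (follower) = 13.75

Work:
Follower's reaction: q₂ = (a - c - q₁)/2
Leader substitutes: π₁ = q₁·(a - q₁ - (a-c-q₁)/2 - c)
FOC: q₁* = (93 - 38)/2 = 27.50
Then: q₂* = (93 - 38 - 27.5)/2 = 13.75
Leader has first-mover advantage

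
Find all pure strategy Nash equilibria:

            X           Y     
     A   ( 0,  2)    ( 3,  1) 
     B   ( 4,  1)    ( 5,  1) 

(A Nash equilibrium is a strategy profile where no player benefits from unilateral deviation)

Nash equilibrium: (B, X), (B, Y)

Work:
Best responses:
  P1 vs X: payoffs [0, 4] → best response B (payoff 4)
  P1 vs Y: payoffs [3, 5] → best response B (payoff 5)
  P2 vs A: payoffs [2, 1] → best response X (payoff 2)
  P2 vs B: payoffs [1, 1] → best response X/Y (payoff 1)
Mutual best responses: (B,X), (B,Y) → Nash equilibria.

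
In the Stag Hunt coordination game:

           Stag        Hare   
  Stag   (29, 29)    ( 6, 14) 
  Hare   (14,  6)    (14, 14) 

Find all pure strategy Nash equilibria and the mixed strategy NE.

Pure NE: (Stag, Stag) and (Hare, Hare); Mixed NE: p = 0.3478, q = 0.3478

Work:
Check pure NE:
(Stag, Stag): (29, 29) - no unilateral deviation beneficial
(Hare, Hare): (14, 14) - no unilateral deviation beneficial
Mixed NE: P1 plays Stag with p = 0.3478, P2 plays Stag with q = 0.3478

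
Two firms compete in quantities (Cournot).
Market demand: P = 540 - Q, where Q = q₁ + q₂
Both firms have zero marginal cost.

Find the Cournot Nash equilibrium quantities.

q₁* = q₂* = 180.0; P* = 180.0

Work:
Profit: π_i = P·q_i = (a - q_i - q_j)·q_i
FOC: ∂π_i/∂q_i = a - 2q_i - q_j = 0
Reaction function: q_i = (540 - q_j)/2
Symmetry: q* = 540/3 = 180.0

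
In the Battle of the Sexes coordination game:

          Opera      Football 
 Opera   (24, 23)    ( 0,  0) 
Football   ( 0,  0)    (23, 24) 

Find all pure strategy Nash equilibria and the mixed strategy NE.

Pure NE: (Opera, Opera) and (Football, Football); Mixed NE: p = 0.5106, q = 0.4894

Work:
Check pure NE:
(Opera, Opera): (24, 23) - no unilateral deviation beneficial
(Football, Football): (23, 24) - no unilateral deviation beneficial
Mixed NE: P1 plays Opera with p = 0.5106, P2 plays Opera with q = 0.4894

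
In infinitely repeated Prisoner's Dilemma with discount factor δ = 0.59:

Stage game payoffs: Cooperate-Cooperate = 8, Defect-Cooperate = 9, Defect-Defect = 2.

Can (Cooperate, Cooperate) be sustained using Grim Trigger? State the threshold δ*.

δ* = 0.1429; since δ = 0.59 ≥ 0.1429, cooperation can be sustained

Work:
For Grim Trigger:
Cooperate forever: 8/(1-δ)
Defect then punished: 9 + 2·δ/(1-δ)
Need: 8/(1-δ) ≥ 9 + 2·δ/(1-δ)
Solving: δ ≥ (T-R)/(T-P) = (9-8)/(9-2) = 0.1429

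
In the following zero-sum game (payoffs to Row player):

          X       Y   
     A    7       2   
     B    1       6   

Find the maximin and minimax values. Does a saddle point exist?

Maximin = 2, Minimax = 6, Saddle: False

Work:
Row minimums: [2, 1] → maximin = 2
Column maximums: [7, 6] → minimax = 6
No saddle point (maximin ≠ minimax). Mixed strategy needed.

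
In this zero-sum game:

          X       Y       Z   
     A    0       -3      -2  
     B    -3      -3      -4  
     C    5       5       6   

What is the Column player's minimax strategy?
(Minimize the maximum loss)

Column should play X or Y (all achieve the minimum), value = 5

Work:
Column player minimizes Row's maximum payoff:
Column X: max payoff to Row = 5
Column Y: max payoff to Row = 5
Column Z: max payoff to Row = 6
Minimum is 5, achieved by columns X, Y (tied).
Each of X or Y is a minimax strategy.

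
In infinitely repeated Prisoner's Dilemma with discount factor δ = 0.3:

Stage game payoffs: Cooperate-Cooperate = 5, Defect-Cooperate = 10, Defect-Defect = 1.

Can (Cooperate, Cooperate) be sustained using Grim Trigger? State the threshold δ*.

δ* = 0.5556; since δ = 0.3 < 0.5556, cooperation cannot be sustained

Work:
For Grim Trigger:
Cooperate forever: 5/(1-δ)
Defect then punished: 10 + 1·δ/(1-δ)
Need: 5/(1-δ) ≥ 10 + 1·δ/(1-δ)
Solving: δ ≥ (T-R)/(T-P) = (10-5)/(10-1) = 0.5556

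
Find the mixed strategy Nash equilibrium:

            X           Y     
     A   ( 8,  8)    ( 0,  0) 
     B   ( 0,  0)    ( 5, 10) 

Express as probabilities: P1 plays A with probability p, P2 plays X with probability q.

p = 0.5556, q = 0.3846

Work:
Find probabilities that make opponent indifferent:
P2 chooses q to make P1 indifferent between A and B
P1 chooses p to make P2 indifferent between X and Y
Mixed NE: P1 plays (A: 0.5556, B: 0.4444), P2 plays (X: 0.3846, Y: 0.6154)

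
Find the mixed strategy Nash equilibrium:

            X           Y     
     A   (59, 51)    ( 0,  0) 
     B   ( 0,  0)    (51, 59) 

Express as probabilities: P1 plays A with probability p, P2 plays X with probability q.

p = 0.5364, q = 0.4636

Work:
Find probabilities that make opponent indifferent:
P2 chooses q to make P1 indifferent between A and B
P1 chooses p to make P2 indifferent between X and Y
Mixed NE: P1 plays (A: 0.5364, B: 0.4636), P2 plays (X: 0.4636, Y: 0.5364)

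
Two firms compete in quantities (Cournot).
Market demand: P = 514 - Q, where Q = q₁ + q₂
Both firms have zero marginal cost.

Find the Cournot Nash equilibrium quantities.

q₁* = q₂* = 171.33; P* = 171.33

Work:
Profit: π_i = P·q_i = (a - q_i - q_j)·q_i
FOC: ∂π_i/∂q_i = a - 2q_i - q_j = 0
Reaction function: q_i = (514 - q_j)/2
Symmetry: q* = 514/3 = 171.33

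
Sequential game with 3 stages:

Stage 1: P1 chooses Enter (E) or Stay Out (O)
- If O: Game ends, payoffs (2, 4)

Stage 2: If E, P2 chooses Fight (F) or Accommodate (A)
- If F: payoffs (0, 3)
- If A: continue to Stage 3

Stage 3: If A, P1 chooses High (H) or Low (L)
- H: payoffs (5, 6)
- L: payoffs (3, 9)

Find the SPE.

SPE: (E, A, H); Outcome (5, 6)

Work:
Stage 3: P1 chooses H (5 vs 3)
Stage 2: P2: F->3, A->6 (anticipating H). Choose A
Stage 1: P1: O->2, E->5 (anticipating A, H). Choose E
SPE path: E -> A -> H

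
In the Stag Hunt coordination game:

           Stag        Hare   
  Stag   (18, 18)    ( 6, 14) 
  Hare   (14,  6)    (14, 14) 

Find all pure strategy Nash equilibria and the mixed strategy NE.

Pure NE: (Stag, Stag) and (Hare, Hare); Mixed NE: p = 0.6667, q = 0.6667

Work:
Check pure NE:
(Stag, Stag): (18, 18) - no unilateral deviation beneficial
(Hare, Hare): (14, 14) - no unilateral deviation beneficial
Mixed NE: P1 plays Stag with p = 0.6667, P2 plays Stag with q = 0.6667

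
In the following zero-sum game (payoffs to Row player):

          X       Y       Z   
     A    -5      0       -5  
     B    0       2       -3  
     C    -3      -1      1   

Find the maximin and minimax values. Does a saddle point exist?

Maximin = -3, Minimax = 0, Saddle: False

Work:
Row minimums: [-5, -3, -3] → maximin = -3
Column maximums: [0, 2, 1] → minimax = 0
No saddle point (maximin ≠ minimax). Mixed strategy needed.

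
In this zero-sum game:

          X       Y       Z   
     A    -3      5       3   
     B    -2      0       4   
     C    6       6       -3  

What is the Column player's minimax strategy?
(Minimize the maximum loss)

Column should play Z, value = 4

Work:
Column player minimizes Row's maximum payoff:
Column X: max payoff to Row = 6
Column Y: max payoff to Row = 6
Column Z: max payoff to Row = 4
Minimum is 4, achieved by column Z.
Minimax strategy: Z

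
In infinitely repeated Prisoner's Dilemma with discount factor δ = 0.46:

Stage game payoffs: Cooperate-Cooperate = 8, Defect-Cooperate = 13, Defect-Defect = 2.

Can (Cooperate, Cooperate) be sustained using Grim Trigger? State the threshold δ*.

δ* = 0.4545; since δ = 0.46 ≥ 0.4545, cooperation can be sustained

Work:
For Grim Trigger:
Cooperate forever: 8/(1-δ)
Defect then punished: 13 + 2·δ/(1-δ)
Need: 8/(1-δ) ≥ 13 + 2·δ/(1-δ)
Solving: δ ≥ (T-R)/(T-P) = (13-8)/(13-2) = 0.4545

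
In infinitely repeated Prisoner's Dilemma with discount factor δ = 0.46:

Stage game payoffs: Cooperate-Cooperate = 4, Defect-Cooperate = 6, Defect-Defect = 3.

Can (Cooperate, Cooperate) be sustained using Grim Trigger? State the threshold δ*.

δ* = 0.6667; since δ = 0.46 < 0.6667, cooperation cannot be sustained

Work:
For Grim Trigger:
Cooperate forever: 4/(1-δ)
Defect then punished: 6 + 3·δ/(1-δ)
Need: 4/(1-δ) ≥ 6 + 3·δ/(1-δ)
Solving: δ ≥ (T-R)/(T-P) = (6-4)/(6-3) = 0.6667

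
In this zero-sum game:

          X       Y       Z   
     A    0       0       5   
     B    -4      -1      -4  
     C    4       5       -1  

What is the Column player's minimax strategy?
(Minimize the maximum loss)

Column should play X, value = 4

Work:
Column player minimizes Row's maximum payoff:
Column X: max payoff to Row = 4
Column Y: max payoff to Row = 5
Column Z: max payoff to Row = 5
Minimum is 4, achieved by column X.
Minimax strategy: X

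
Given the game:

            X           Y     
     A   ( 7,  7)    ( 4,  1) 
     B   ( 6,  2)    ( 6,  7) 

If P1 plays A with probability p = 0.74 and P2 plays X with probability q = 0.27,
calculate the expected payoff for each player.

E[P1] = 5.1194, E[P2] = 3.4078

Work:
E[P1] = p·q·π₁(A,X) + p·(1-q)·π₁(A,Y) + (1-p)·q·π₁(B,X) + (1-p)·(1-q)·π₁(B,Y)
= 0.74·0.27·7 + 0.74·0.73·4 + 0.26·0.27·6 + 0.26·0.73·6
= 5.1194

E[P2] = 3.4078 (similar calculation)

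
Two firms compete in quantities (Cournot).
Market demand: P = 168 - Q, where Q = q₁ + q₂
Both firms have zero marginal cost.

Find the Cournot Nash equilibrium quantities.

q₁* = q₂* = 56.0; P* = 56.0

Work:
Profit: π_i = P·q_i = (a - q_i - q_j)·q_i
FOC: ∂π_i/∂q_i = a - 2q_i - q_j = 0
Reaction function: q_i = (168 - q_j)/2
Symmetry: q* = 168/3 = 56.0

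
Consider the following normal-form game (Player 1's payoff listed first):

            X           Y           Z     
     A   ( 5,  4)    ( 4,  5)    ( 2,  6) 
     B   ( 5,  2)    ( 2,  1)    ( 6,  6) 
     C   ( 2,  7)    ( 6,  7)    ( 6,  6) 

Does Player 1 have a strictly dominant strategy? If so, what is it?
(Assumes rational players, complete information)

No strictly dominant strategy exists for Player 1

Work:
A strategy strictly dominates another if it gives a strictly higher payoff against every opponent action. Compare each pair of P1's strategies column-by-column:
  A vs B: [5 vs 5, 4 vs 2, 2 vs 6] → A does not strictly dominate B (column X: 5 ≤ 5)
  A vs C: [5 vs 2, 4 vs 6, 2 vs 6] → A does not strictly dominate C (column Y: 4 ≤ 6)
  B vs A: [5 vs 5, 2 vs 4, 6 vs 2] → B does not strictly dominate A (column X: 5 ≤ 5)
  B vs C: [5 vs 2, 2 vs 6, 6 vs 6] → B does not strictly dominate C (column Y: 2 ≤ 6)
  C vs A: [2 vs 5, 6 vs 4, 6 vs 2] → C does not strictly dominate A (column X: 2 ≤ 5)
  C vs B: [2 vs 5, 6 vs 2, 6 vs 6] → C does not strictly dominate B (column X: 2 ≤ 5)
No single strategy strictly dominates all others → no strictly dominant strategy.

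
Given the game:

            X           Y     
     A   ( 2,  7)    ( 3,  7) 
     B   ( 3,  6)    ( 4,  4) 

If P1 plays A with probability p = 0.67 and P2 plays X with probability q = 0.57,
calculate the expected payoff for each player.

E[P1] = 2.76, E[P2] = 6.3862

Work:
E[P1] = p·q·π₁(A,X) + p·(1-q)·π₁(A,Y) + (1-p)·q·π₁(B,X) + (1-p)·(1-q)·π₁(B,Y)
= 0.67·0.57·2 + 0.67·0.43·3 + 0.33·0.57·3 + 0.33·0.43·4
= 2.76

E[P2] = 6.3862 (similar calculation)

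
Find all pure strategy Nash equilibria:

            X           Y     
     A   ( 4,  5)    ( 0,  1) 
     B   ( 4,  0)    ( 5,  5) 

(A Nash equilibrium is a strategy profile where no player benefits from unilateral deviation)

Nash equilibrium: (A, X), (B, Y)

Work:
Best responses:
  P1 vs X: payoffs [4, 4] → best response A/B (payoff 4)
  P1 vs Y: payoffs [0, 5] → best response B (payoff 5)
  P2 vs A: payoffs [5, 1] → best response X (payoff 5)
  P2 vs B: payoffs [0, 5] → best response Y (payoff 5)
Mutual best responses: (A,X), (B,Y) → Nash equilibria.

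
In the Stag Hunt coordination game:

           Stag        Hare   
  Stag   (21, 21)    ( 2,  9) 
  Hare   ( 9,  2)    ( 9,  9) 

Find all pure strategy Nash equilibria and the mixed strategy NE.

Pure NE: (Stag, Stag) and (Hare, Hare); Mixed NE: p = 0.3684, q = 0.3684

Work:
Check pure NE:
(Stag, Stag): (21, 21) - no unilateral deviation beneficial
(Hare, Hare): (9, 9) - no unilateral deviation beneficial
Mixed NE: P1 plays Stag with p = 0.3684, P2 plays Stag with q = 0.3684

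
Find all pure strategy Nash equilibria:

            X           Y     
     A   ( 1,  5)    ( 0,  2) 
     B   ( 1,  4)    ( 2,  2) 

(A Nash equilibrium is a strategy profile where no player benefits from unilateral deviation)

Nash equilibrium: (A, X), (B, X)

Work:
Best responses:
  P1 vs X: payoffs [1, 1] → best response A/B (payoff 1)
  P1 vs Y: payoffs [0, 2] → best response B (payoff 2)
  P2 vs A: payoffs [5, 2] → best response X (payoff 5)
  P2 vs B: payoffs [4, 2] → best response X (payoff 4)
Mutual best responses: (A,X), (B,X) → Nash equilibria.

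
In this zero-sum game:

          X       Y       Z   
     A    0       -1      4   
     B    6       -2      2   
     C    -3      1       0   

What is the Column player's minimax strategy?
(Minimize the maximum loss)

Column should play Y, value = 1

Work:
Column player minimizes Row's maximum payoff:
Column X: max payoff to Row = 6
Column Y: max payoff to Row = 1
Column Z: max payoff to Row = 4
Minimum is 1, achieved by column Y.
Minimax strategy: Y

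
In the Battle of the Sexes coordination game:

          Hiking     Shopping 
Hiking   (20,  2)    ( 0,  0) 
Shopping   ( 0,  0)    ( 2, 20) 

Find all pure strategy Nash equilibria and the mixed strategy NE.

Pure NE: (Hiking, Hiking) and (Shopping, Shopping); Mixed NE: p = 0.9091, q = 0.0909

Work:
Check pure NE:
(Hiking, Hiking): (20, 2) - no unilateral deviation beneficial
(Shopping, Shopping): (2, 20) - no unilateral deviation beneficial
Mixed NE: P1 plays Hiking with p = 0.9091, P2 plays Hiking with q = 0.0909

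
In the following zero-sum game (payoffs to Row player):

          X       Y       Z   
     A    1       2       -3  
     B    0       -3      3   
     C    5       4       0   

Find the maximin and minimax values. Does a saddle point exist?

Maximin = 0, Minimax = 3, Saddle: False

Work:
Row minimums: [-3, -3, 0] → maximin = 0
Column maximums: [5, 4, 3] → minimax = 3
No saddle point (maximin ≠ minimax). Mixed strategy needed.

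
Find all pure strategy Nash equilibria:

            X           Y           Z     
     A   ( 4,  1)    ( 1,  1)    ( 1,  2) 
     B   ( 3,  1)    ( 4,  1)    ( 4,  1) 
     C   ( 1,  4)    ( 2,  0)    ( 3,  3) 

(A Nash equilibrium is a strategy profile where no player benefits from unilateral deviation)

Nash equilibrium: (B, Y), (B, Z)

Work:
Best responses:
  P1 vs X: payoffs [4, 3, 1] → best response A (payoff 4)
  P1 vs Y: payoffs [1, 4, 2] → best response B (payoff 4)
  P1 vs Z: payoffs [1, 4, 3] → best response B (payoff 4)
  P2 vs A: payoffs [1, 1, 2] → best response Z (payoff 2)
  P2 vs B: payoffs [1, 1, 1] → best response X/Y/Z (payoff 1)
  P2 vs C: payoffs [4, 0, 3] → best response X (payoff 4)
Mutual best responses: (B,Y), (B,Z) → Nash equilibria.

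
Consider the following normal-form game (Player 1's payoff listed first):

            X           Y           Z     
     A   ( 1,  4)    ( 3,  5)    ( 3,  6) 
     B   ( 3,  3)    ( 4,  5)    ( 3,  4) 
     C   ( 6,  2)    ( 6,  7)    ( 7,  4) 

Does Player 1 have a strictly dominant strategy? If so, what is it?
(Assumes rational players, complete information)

Yes, Player 1's strictly dominant strategy is C

Work:
A strategy strictly dominates another if it gives a strictly higher payoff against every opponent action. Compare each pair of P1's strategies column-by-column:
  A vs B: [1 vs 3, 3 vs 4, 3 vs 3] → A does not strictly dominate B (column X: 1 ≤ 3)
  A vs C: [1 vs 6, 3 vs 6, 3 vs 7] → A does not strictly dominate C (column X: 1 ≤ 6)
  B vs A: [3 vs 1, 4 vs 3, 3 vs 3] → B does not strictly dominate A (column Z: 3 ≤ 3)
  B vs C: [3 vs 6, 4 vs 6, 3 vs 7] → B does not strictly dominate C (column X: 3 ≤ 6)
  C vs A: [6 vs 1, 6 vs 3, 7 vs 3] → C strictly dominates A
  C vs B: [6 vs 3, 6 vs 4, 7 vs 3] → C strictly dominates B
C strictly dominates every other strategy → strictly dominant.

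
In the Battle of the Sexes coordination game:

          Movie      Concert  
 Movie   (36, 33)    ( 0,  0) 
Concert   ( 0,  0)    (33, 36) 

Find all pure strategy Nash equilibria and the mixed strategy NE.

Pure NE: (Movie, Movie) and (Concert, Concert); Mixed NE: p = 0.5217, q = 0.4783

Work:
Check pure NE:
(Movie, Movie): (36, 33) - no unilateral deviation beneficial
(Concert, Concert): (33, 36) - no unilateral deviation beneficial
Mixed NE: P1 plays Movie with p = 0.5217, P2 plays Movie with q = 0.4783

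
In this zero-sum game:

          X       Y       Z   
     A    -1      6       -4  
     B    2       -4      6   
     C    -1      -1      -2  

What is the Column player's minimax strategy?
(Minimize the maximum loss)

Column should play X, value = 2

Work:
Column player minimizes Row's maximum payoff:
Column X: max payoff to Row = 2
Column Y: max payoff to Row = 6
Column Z: max payoff to Row = 6
Minimum is 2, achieved by column X.
Minimax strategy: X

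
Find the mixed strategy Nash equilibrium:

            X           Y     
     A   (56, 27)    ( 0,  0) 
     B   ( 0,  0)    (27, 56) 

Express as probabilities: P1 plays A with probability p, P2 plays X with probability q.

p = 0.6747, q = 0.3253

Work:
Find probabilities that make opponent indifferent:
P2 chooses q to make P1 indifferent between A and B
P1 chooses p to make P2 indifferent between X and Y
Mixed NE: P1 plays (A: 0.6747, B: 0.3253), P2 plays (X: 0.3253, Y: 0.6747)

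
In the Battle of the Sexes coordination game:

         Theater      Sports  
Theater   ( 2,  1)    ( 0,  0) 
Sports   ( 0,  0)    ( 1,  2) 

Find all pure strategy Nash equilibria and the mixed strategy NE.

Pure NE: (Theater, Theater) and (Sports, Sports); Mixed NE: p = 0.6667, q = 0.3333

Work:
Check pure NE:
(Theater, Theater): (2, 1) - no unilateral deviation beneficial
(Sports, Sports): (1, 2) - no unilateral deviation beneficial
Mixed NE: P1 plays Theater with p = 0.6667, P2 plays Theater with q = 0.3333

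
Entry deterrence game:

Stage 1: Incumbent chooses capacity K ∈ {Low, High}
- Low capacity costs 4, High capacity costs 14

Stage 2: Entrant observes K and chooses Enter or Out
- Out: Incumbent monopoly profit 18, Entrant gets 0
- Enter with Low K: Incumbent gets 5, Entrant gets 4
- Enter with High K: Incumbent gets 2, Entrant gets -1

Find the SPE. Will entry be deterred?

SPE: (High, Enter|Low, Out|High); Entry deterred. Incumbent net profit = 4

Work:
After Low K: Entrant enters (4 > 0)
After High K: Entrant stays out (-1 < 0)
Incumbent: Low → 5−4=1, High → 18−14=4
Incumbent chooses High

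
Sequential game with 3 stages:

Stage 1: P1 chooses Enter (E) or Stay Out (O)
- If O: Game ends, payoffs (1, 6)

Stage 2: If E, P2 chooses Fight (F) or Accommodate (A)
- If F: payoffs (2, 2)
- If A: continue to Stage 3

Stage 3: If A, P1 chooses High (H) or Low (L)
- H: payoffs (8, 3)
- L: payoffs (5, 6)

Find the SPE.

SPE: (E, A, H); Outcome (8, 3)

Work:
Stage 3: P1 chooses H (8 vs 5)
Stage 2: P2: F->2, A->3 (anticipating H). Choose A
Stage 1: P1: O->1, E->8 (anticipating A, H). Choose E
SPE path: E -> A -> H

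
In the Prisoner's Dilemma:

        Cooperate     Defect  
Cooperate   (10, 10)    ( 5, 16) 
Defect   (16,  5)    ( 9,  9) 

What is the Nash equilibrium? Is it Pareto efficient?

(Defect, Defect) is NE; not Pareto efficient

Work:
Defect dominates Cooperate for both players:
If P2 cooperates: Defect (16) > Cooperate (10)
If P2 defects: Defect (9) > Cooperate (5)
NE: (Defect, Defect) with payoff (9, 9)
But (Cooperate, Cooperate) = (10, 10) Pareto dominates (9, 9)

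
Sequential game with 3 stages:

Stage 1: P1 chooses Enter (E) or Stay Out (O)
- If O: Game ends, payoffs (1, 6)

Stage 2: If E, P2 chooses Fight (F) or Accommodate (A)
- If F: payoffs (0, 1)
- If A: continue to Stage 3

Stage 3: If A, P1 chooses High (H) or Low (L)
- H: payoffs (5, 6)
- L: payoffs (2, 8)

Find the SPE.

SPE: (E, A, H); Outcome (5, 6)

Work:
Stage 3: P1 chooses H (5 vs 2)
Stage 2: P2: F->1, A->6 (anticipating H). Choose A
Stage 1: P1: O->1, E->5 (anticipating A, H). Choose E
SPE path: E -> A -> H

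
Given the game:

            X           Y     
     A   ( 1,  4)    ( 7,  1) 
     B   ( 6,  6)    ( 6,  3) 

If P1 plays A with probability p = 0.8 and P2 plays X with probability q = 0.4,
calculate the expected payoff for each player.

E[P1] = 4.88, E[P2] = 2.6

Work:
E[P1] = p·q·π₁(A,X) + p·(1-q)·π₁(A,Y) + (1-p)·q·π₁(B,X) + (1-p)·(1-q)·π₁(B,Y)
= 0.8·0.4·1 + 0.8·0.6·7 + 0.2·0.4·6 + 0.2·0.6·6
= 4.88

E[P2] = 2.6 (similar calculation)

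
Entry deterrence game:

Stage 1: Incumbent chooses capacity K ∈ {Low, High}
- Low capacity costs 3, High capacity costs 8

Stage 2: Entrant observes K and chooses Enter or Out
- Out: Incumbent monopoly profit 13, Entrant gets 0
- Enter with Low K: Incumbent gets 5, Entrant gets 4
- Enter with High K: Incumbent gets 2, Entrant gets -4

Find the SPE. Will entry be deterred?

SPE: (High, Enter|Low, Out|High); Entry deterred. Incumbent net profit = 5

Work:
After Low K: Entrant enters (4 > 0)
After High K: Entrant stays out (-4 < 0)
Incumbent: Low → 5−3=2, High → 13−8=5
Incumbent chooses High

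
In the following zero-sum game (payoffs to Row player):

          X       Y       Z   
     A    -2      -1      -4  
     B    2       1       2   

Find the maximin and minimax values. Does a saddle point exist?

Maximin = 1, Minimax = 1, Saddle: True

Work:
Row minimums: [-4, 1] → maximin = 1
Column maximums: [2, 1, 2] → minimax = 1
Saddle point exists! Game value = 1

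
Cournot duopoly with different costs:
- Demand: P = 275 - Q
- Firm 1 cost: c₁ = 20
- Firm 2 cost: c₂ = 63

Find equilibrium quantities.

q₁* = 99.33, q₂* = 56.33

Work:
Reaction: q₁ = (275 - 20 - q₂)/2
Reaction: q₂ = (275 - 63 - q₁)/2
Solve simultaneously:
q₁* = (275 - 2×20 + 63)/3 = 99.33
q₂* = (275 - 2×63 + 20)/3 = 56.33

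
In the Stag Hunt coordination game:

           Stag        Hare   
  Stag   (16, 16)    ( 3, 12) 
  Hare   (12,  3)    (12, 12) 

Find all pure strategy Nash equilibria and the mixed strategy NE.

Pure NE: (Stag, Stag) and (Hare, Hare); Mixed NE: p = 0.6923, q = 0.6923

Work:
Check pure NE:
(Stag, Stag): (16, 16) - no unilateral deviation beneficial
(Hare, Hare): (12, 12) - no unilateral deviation beneficial
Mixed NE: P1 plays Stag with p = 0.6923, P2 plays Stag with q = 0.6923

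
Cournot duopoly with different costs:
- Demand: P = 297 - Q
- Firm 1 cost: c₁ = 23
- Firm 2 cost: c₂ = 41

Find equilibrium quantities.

q₁* = 97.33, q₂* = 79.33

Work:
Reaction: q₁ = (297 - 23 - q₂)/2
Reaction: q₂ = (297 - 41 - q₁)/2
Solve simultaneously:
q₁* = (297 - 2×23 + 41)/3 = 97.33
q₂* = (297 - 2×41 + 23)/3 = 79.33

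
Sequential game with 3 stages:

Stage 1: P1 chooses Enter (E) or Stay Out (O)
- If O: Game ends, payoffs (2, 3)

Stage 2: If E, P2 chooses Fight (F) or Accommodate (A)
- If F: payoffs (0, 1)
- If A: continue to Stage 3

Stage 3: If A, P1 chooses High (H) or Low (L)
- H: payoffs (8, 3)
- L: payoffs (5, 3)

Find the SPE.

SPE: (E, A, H); Outcome (8, 3)

Work:
Stage 3: P1 chooses H (8 vs 5)
Stage 2: P2: F->1, A->3 (anticipating H). Choose A
Stage 1: P1: O->2, E->8 (anticipating A, H). Choose E
SPE path: E -> A -> H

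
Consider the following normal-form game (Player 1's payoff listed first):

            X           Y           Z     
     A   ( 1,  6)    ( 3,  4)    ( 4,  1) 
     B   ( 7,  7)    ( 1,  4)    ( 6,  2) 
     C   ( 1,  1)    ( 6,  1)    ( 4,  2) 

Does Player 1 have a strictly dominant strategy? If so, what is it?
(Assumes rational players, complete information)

No strictly dominant strategy exists for Player 1

Work:
A strategy strictly dominates another if it gives a strictly higher payoff against every opponent action. Compare each pair of P1's strategies column-by-column:
  A vs B: [1 vs 7, 3 vs 1, 4 vs 6] → A does not strictly dominate B (column X: 1 ≤ 7)
  A vs C: [1 vs 1, 3 vs 6, 4 vs 4] → A does not strictly dominate C (column X: 1 ≤ 1)
  B vs A: [7 vs 1, 1 vs 3, 6 vs 4] → B does not strictly dominate A (column Y: 1 ≤ 3)
  B vs C: [7 vs 1, 1 vs 6, 6 vs 4] → B does not strictly dominate C (column Y: 1 ≤ 6)
  C vs A: [1 vs 1, 6 vs 3, 4 vs 4] → C does not strictly dominate A (column X: 1 ≤ 1)
  C vs B: [1 vs 7, 6 vs 1, 4 vs 6] → C does not strictly dominate B (column X: 1 ≤ 7)
No single strategy strictly dominates all others → no strictly dominant strategy.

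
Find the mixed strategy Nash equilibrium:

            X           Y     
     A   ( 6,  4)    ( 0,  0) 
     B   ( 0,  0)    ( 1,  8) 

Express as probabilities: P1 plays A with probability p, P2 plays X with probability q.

p = 0.6667, q = 0.1429

Work:
Find probabilities that make opponent indifferent:
P2 chooses q to make P1 indifferent between A and B
P1 chooses p to make P2 indifferent between X and Y
Mixed NE: P1 plays (A: 0.6667, B: 0.3333), P2 plays (X: 0.1429, Y: 0.8571)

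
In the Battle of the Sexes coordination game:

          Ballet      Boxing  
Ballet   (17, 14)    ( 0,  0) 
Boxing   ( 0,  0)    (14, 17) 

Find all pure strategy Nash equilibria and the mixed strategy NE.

Pure NE: (Ballet, Ballet) and (Boxing, Boxing); Mixed NE: p = 0.5484, q = 0.4516

Work:
Check pure NE:
(Ballet, Ballet): (17, 14) - no unilateral deviation beneficial
(Boxing, Boxing): (14, 17) - no unilateral deviation beneficial
Mixed NE: P1 plays Ballet with p = 0.5484, P2 plays Ballet with q = 0.4516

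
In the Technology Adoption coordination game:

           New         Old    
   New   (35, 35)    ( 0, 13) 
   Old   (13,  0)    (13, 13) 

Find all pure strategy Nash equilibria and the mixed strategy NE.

Pure NE: (New, New) and (Old, Old); Mixed NE: p = 0.3714, q = 0.3714

Work:
Check pure NE:
(New, New): (35, 35) - no unilateral deviation beneficial
(Old, Old): (13, 13) - no unilateral deviation beneficial
Mixed NE: P1 plays New with p = 0.3714, P2 plays New with q = 0.3714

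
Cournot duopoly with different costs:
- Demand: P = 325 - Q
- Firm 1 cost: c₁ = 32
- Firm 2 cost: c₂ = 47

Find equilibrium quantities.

q₁* = 102.67, q₂* = 87.67

Work:
Reaction: q₁ = (325 - 32 - q₂)/2
Reaction: q₂ = (325 - 47 - q₁)/2
Solve simultaneously:
q₁* = (325 - 2×32 + 47)/3 = 102.67
q₂* = (325 - 2×47 + 32)/3 = 87.67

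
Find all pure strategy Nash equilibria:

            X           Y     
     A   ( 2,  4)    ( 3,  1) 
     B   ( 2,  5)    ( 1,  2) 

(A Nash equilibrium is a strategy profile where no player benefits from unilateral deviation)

Nash equilibrium: (A, X), (B, X)

Work:
Best responses:
  P1 vs X: payoffs [2, 2] → best response A/B (payoff 2)
  P1 vs Y: payoffs [3, 1] → best response A (payoff 3)
  P2 vs A: payoffs [4, 1] → best response X (payoff 4)
  P2 vs B: payoffs [5, 2] → best response X (payoff 5)
Mutual best responses: (A,X), (B,X) → Nash equilibria.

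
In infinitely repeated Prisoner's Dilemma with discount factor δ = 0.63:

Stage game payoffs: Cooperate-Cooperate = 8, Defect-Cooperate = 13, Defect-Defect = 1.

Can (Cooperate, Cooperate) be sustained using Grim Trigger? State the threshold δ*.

δ* = 0.4167; since δ = 0.63 ≥ 0.4167, cooperation can be sustained

Work:
For Grim Trigger:
Cooperate forever: 8/(1-δ)
Defect then punished: 13 + 1·δ/(1-δ)
Need: 8/(1-δ) ≥ 13 + 1·δ/(1-δ)
Solving: δ ≥ (T-R)/(T-P) = (13-8)/(13-1) = 0.4167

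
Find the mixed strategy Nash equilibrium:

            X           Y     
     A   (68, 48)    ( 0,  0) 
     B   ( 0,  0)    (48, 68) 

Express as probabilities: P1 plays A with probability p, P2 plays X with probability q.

p = 0.5862, q = 0.4138

Work:
Find probabilities that make opponent indifferent:
P2 chooses q to make P1 indifferent between A and B
P1 chooses p to make P2 indifferent between X and Y
Mixed NE: P1 plays (A: 0.5862, B: 0.4138), P2 plays (X: 0.4138, Y: 0.5862)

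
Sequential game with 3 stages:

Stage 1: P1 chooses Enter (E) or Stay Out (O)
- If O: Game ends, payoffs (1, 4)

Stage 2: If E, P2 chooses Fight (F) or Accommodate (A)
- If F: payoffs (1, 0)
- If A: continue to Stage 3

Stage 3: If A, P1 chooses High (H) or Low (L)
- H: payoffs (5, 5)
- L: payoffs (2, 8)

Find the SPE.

SPE: (E, A, H); Outcome (5, 5)

Work:
Stage 3: P1 chooses H (5 vs 2)
Stage 2: P2: F->0, A->5 (anticipating H). Choose A
Stage 1: P1: O->1, E->5 (anticipating A, H). Choose E
SPE path: E -> A -> H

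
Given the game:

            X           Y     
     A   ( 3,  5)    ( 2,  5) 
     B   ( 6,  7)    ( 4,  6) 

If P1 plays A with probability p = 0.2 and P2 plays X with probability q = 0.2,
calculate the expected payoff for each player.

E[P1] = 3.96, E[P2] = 5.96

Work:
E[P1] = p·q·π₁(A,X) + p·(1-q)·π₁(A,Y) + (1-p)·q·π₁(B,X) + (1-p)·(1-q)·π₁(B,Y)
= 0.2·0.2·3 + 0.2·0.8·2 + 0.8·0.2·6 + 0.8·0.8·4
= 3.96

E[P2] = 5.96 (similar calculation)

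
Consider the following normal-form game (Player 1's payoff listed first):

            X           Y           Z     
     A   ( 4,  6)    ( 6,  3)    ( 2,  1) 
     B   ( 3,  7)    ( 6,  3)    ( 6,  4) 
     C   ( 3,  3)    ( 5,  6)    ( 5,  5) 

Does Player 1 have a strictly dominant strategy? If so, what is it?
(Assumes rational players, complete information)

No strictly dominant strategy exists for Player 1

Work:
A strategy strictly dominates another if it gives a strictly higher payoff against every opponent action. Compare each pair of P1's strategies column-by-column:
  A vs B: [4 vs 3, 6 vs 6, 2 vs 6] → A does not strictly dominate B (column Y: 6 ≤ 6)
  A vs C: [4 vs 3, 6 vs 5, 2 vs 5] → A does not strictly dominate C (column Z: 2 ≤ 5)
  B vs A: [3 vs 4, 6 vs 6, 6 vs 2] → B does not strictly dominate A (column X: 3 ≤ 4)
  B vs C: [3 vs 3, 6 vs 5, 6 vs 5] → B does not strictly dominate C (column X: 3 ≤ 3)
  C vs A: [3 vs 4, 5 vs 6, 5 vs 2] → C does not strictly dominate A (column X: 3 ≤ 4)
  C vs B: [3 vs 3, 5 vs 6, 5 vs 6] → C does not strictly dominate B (column X: 3 ≤ 3)
No single strategy strictly dominates all others → no strictly dominant strategy.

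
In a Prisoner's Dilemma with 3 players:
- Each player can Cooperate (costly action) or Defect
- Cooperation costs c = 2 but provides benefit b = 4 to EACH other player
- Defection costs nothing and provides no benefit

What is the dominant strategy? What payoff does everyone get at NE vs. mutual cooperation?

Dominant: Defect; NE payoff = 0; Coop payoff = 6

Work:
Defect dominates (saves cost c = 2, benefit to others is external)
NE: All defect → everyone gets 0
If all cooperate: each receives (2)×4 - 2 = 6
Social dilemma: 6 > 0 but NE gives 0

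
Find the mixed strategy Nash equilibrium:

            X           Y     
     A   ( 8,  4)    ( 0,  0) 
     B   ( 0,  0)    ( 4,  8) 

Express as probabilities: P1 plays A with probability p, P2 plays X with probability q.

p = 0.6667, q = 0.3333

Work:
Find probabilities that make opponent indifferent:
P2 chooses q to make P1 indifferent between A and B
P1 chooses p to make P2 indifferent between X and Y
Mixed NE: P1 plays (A: 0.6667, B: 0.3333), P2 plays (X: 0.3333, Y: 0.6667)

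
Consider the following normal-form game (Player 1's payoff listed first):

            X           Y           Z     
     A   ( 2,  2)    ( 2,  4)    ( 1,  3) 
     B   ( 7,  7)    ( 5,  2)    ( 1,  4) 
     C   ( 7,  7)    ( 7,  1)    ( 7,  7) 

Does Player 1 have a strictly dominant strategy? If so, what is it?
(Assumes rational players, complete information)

No strictly dominant strategy exists for Player 1

Work:
A strategy strictly dominates another if it gives a strictly higher payoff against every opponent action. Compare each pair of P1's strategies column-by-column:
  A vs B: [2 vs 7, 2 vs 5, 1 vs 1] → A does not strictly dominate B (column X: 2 ≤ 7)
  A vs C: [2 vs 7, 2 vs 7, 1 vs 7] → A does not strictly dominate C (column X: 2 ≤ 7)
  B vs A: [7 vs 2, 5 vs 2, 1 vs 1] → B does not strictly dominate A (column Z: 1 ≤ 1)
  B vs C: [7 vs 7, 5 vs 7, 1 vs 7] → B does not strictly dominate C (column X: 7 ≤ 7)
  C vs A: [7 vs 2, 7 vs 2, 7 vs 1] → C strictly dominates A
  C vs B: [7 vs 7, 7 vs 5, 7 vs 1] → C does not strictly dominate B (column X: 7 ≤ 7)
No single strategy strictly dominates all others → no strictly dominant strategy.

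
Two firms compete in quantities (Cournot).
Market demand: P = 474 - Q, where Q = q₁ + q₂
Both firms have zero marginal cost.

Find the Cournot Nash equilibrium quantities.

q₁* = q₂* = 158.0; P* = 158.0

Work:
Profit: π_i = P·q_i = (a - q_i - q_j)·q_i
FOC: ∂π_i/∂q_i = a - 2q_i - q_j = 0
Reaction function: q_i = (474 - q_j)/2
Symmetry: q* = 474/3 = 158.0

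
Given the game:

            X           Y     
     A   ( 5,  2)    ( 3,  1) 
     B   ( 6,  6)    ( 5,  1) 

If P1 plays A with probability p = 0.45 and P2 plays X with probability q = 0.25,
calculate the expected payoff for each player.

E[P1] = 4.4625, E[P2] = 1.8

Work:
E[P1] = p·q·π₁(A,X) + p·(1-q)·π₁(A,Y) + (1-p)·q·π₁(B,X) + (1-p)·(1-q)·π₁(B,Y)
= 0.45·0.25·5 + 0.45·0.75·3 + 0.55·0.25·6 + 0.55·0.75·5
= 4.4625

E[P2] = 1.8 (similar calculation)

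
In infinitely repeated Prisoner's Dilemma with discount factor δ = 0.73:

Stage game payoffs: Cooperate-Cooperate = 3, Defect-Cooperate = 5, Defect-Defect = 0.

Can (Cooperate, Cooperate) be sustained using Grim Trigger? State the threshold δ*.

δ* = 0.4; since δ = 0.73 ≥ 0.4, cooperation can be sustained

Work:
For Grim Trigger:
Cooperate forever: 3/(1-δ)
Defect then punished: 5 + 0·δ/(1-δ)
Need: 3/(1-δ) ≥ 5 + 0·δ/(1-δ)
Solving: δ ≥ (T-R)/(T-P) = (5-3)/(5-0) = 0.4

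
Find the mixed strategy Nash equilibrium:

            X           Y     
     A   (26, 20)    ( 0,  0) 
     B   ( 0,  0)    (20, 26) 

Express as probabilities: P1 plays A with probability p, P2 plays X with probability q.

p = 0.5652, q = 0.4348

Work:
Find probabilities that make opponent indifferent:
P2 chooses q to make P1 indifferent between A and B
P1 chooses p to make P2 indifferent between X and Y
Mixed NE: P1 plays (A: 0.5652, B: 0.4348), P2 plays (X: 0.4348, Y: 0.5652)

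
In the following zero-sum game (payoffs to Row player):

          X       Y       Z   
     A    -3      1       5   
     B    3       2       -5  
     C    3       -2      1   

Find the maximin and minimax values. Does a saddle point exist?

Maximin = -2, Minimax = 2, Saddle: False

Work:
Row minimums: [-3, -5, -2] → maximin = -2
Column maximums: [3, 2, 5] → minimax = 2
No saddle point (maximin ≠ minimax). Mixed strategy needed.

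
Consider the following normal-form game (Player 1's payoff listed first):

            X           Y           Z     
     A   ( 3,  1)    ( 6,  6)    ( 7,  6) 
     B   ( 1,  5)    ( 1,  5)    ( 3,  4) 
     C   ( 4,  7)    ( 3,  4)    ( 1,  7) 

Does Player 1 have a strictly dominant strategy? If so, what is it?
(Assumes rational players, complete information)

No strictly dominant strategy exists for Player 1

Work:
A strategy strictly dominates another if it gives a strictly higher payoff against every opponent action. Compare each pair of P1's strategies column-by-column:
  A vs B: [3 vs 1, 6 vs 1, 7 vs 3] → A strictly dominates B
  A vs C: [3 vs 4, 6 vs 3, 7 vs 1] → A does not strictly dominate C (column X: 3 ≤ 4)
  B vs A: [1 vs 3, 1 vs 6, 3 vs 7] → B does not strictly dominate A (column X: 1 ≤ 3)
  B vs C: [1 vs 4, 1 vs 3, 3 vs 1] → B does not strictly dominate C (column X: 1 ≤ 4)
  C vs A: [4 vs 3, 3 vs 6, 1 vs 7] → C does not strictly dominate A (column Y: 3 ≤ 6)
  C vs B: [4 vs 1, 3 vs 1, 1 vs 3] → C does not strictly dominate B (column Z: 1 ≤ 3)
No single strategy strictly dominates all others → no strictly dominant strategy.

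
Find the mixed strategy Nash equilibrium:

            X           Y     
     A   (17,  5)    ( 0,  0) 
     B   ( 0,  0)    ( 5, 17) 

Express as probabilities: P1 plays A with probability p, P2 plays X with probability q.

p = 0.7727, q = 0.2273

Work:
Find probabilities that make opponent indifferent:
P2 chooses q to make P1 indifferent between A and B
P1 chooses p to make P2 indifferent between X and Y
Mixed NE: P1 plays (A: 0.7727, B: 0.2273), P2 plays (X: 0.2273, Y: 0.7727)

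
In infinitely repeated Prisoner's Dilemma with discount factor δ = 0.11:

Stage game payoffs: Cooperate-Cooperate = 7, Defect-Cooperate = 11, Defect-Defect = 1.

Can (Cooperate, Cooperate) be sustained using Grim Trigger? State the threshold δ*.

δ* = 0.4; since δ = 0.11 < 0.4, cooperation cannot be sustained

Work:
For Grim Trigger:
Cooperate forever: 7/(1-δ)
Defect then punished: 11 + 1·δ/(1-δ)
Need: 7/(1-δ) ≥ 11 + 1·δ/(1-δ)
Solving: δ ≥ (T-R)/(T-P) = (11-7)/(11-1) = 0.4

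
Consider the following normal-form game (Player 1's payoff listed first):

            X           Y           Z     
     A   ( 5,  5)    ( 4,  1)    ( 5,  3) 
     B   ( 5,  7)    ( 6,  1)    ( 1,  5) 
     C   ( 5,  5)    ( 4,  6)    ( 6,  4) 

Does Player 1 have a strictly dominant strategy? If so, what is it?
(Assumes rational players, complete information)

No strictly dominant strategy exists for Player 1

Work:
A strategy strictly dominates another if it gives a strictly higher payoff against every opponent action. Compare each pair of P1's strategies column-by-column:
  A vs B: [5 vs 5, 4 vs 6, 5 vs 1] → A does not strictly dominate B (column X: 5 ≤ 5)
  A vs C: [5 vs 5, 4 vs 4, 5 vs 6] → A does not strictly dominate C (column X: 5 ≤ 5)
  B vs A: [5 vs 5, 6 vs 4, 1 vs 5] → B does not strictly dominate A (column X: 5 ≤ 5)
  B vs C: [5 vs 5, 6 vs 4, 1 vs 6] → B does not strictly dominate C (column X: 5 ≤ 5)
  C vs A: [5 vs 5, 4 vs 4, 6 vs 5] → C does not strictly dominate A (column X: 5 ≤ 5)
  C vs B: [5 vs 5, 4 vs 6, 6 vs 1] → C does not strictly dominate B (column X: 5 ≤ 5)
No single strategy strictly dominates all others → no strictly dominant strategy.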